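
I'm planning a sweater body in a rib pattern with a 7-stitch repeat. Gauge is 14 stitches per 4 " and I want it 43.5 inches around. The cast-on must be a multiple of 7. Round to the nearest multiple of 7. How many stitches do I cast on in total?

14 / 4 = 3.5 sts per inch.
43.5 × 3.5 = 152.25 sts.
Nearest multiple of 7: 154.

CO 154 sts.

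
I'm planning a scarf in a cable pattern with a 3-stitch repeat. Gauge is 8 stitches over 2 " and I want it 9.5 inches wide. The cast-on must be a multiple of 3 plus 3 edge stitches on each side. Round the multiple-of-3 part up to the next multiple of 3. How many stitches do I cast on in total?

8 / 2 = 4 sts per inch.
9.5 × 4 = 38.00 sts.
Less 6 edge sts → 32.00 for the repeat.
Next multiple of 3: 33.
Add back 6 edge sts → 39.

CO 39 sts.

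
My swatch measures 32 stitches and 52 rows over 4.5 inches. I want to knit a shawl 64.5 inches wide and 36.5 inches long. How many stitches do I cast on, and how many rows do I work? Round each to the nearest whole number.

Cast on 459 stitches and work 422 rows.

Stitch gauge = 32/4.5 = 7.111 sts/in; 64.5 × 7.111 = 458.67 → 459 sts.
Row gauge = 52/4.5 = 11.556 rows/in; 36.5 × 11.556 = 421.78 → 422 rows.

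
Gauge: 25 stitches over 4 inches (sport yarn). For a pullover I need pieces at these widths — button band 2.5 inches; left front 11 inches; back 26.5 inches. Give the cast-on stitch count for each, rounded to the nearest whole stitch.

button band 16; left front 69; back 166.

Rate = 25/4 = 6.25 sts per in.
button band: 2.5 × 6.25 = 15.62 → 16.
left front: 11 × 6.25 = 68.75 → 69.
back: 26.5 × 6.25 = 165.62 → 166.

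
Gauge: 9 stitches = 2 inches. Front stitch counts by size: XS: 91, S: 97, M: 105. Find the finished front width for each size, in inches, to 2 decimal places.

9/2 = 4.5 sts per in.
XS: 91 / 4.5 = 20.222 → 20.22 in.
S: 97 / 4.5 = 21.556 → 21.56 in.
M: 105 / 4.5 = 23.333 → 23.33 in.

XS 20.22 inches; S 21.56 inches; M 23.33 inches.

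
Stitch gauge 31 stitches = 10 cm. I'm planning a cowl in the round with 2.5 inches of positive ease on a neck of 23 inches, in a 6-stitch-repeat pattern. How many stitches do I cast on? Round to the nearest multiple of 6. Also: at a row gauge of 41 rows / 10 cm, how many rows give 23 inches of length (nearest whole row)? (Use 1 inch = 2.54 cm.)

Cast on 198 stitches; work 240 rows.

Finished = 23 + 2.5 = 25.5 inches.
25.5 inches × 2.54 = 64.77 cm.
31/10 = 3.1 sts per cm; 64.77 × 3.1 = 200.79 sts.
Nearest multiple of 6 → 198.
23 inches = 58.42 cm; × 4.1 = 239.52 → 240 rows.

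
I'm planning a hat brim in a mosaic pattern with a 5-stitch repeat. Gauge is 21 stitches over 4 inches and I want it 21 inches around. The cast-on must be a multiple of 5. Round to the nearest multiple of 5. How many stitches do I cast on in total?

Cast on 110 stitches.

21 / 4 = 5.25 sts per inch.
21 × 5.25 = 110.25 sts.
Nearest multiple of 5: 110.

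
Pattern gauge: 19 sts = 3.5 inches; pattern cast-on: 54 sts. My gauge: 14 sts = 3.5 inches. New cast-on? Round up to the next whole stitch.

Scale factor = 14 / 19 = 0.737.
54 × 14 / 19 = 39.79 sts.
→ 40 sts.

Cast on 40 stitches.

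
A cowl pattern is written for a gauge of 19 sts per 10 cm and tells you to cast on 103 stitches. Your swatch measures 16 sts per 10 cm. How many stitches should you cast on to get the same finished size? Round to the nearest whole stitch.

Cast on 87 stitches.

Scale factor = 16 / 19 = 0.842.
103 × 16 / 19 = 86.74 sts.
→ 87 sts.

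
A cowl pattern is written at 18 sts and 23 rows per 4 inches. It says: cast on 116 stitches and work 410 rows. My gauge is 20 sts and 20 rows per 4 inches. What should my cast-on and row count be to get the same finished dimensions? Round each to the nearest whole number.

Stitches: 116 × 20/18 = 128.89 → 129.
Rows: 410 × 20/23 = 356.52 → 357.

Cast on 129 stitches; work 357 rows.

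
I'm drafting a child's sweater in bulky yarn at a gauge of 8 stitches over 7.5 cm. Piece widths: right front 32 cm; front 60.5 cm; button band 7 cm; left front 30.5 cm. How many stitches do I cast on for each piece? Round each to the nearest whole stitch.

Rate = 8/7.5 = 1.067 sts per cm.
right front: 32 × 1.067 = 34.13 → 34.
front: 60.5 × 1.067 = 64.53 → 65.
button band: 7 × 1.067 = 7.47 → 7.
left front: 30.5 × 1.067 = 32.53 → 33.

right front 34; front 65; button band 7; left front 33.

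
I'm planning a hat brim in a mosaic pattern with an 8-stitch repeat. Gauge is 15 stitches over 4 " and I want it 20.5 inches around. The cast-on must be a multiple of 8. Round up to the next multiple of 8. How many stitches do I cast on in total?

80 stitches.

15 / 4 = 3.75 sts per inch.
20.5 × 3.75 = 76.88 sts.
Next multiple of 8: 80.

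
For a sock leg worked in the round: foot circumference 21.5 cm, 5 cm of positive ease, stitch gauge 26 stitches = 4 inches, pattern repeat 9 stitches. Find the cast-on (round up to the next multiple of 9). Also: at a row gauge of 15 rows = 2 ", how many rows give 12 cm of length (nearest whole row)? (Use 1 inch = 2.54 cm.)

Finished = 21.5 + 5 = 26.5 cm.
26.5 cm × 1/2.54 = 10.43 inches.
26/4 = 6.5 sts per in; 10.43 × 6.5 = 67.81 sts.
Next multiple of 9 → 72.
12 cm = 4.72 inches; × 7.5 = 35.43 → 35 rows.

Cast on 72 stitches; work 35 rows.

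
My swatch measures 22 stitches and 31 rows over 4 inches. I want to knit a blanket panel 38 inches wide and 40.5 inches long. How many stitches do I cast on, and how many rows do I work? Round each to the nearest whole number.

Stitch gauge = 22/4 = 5.5 sts/in; 38 × 5.5 = 209.00 → 209 sts.
Row gauge = 31/4 = 7.75 rows/in; 40.5 × 7.75 = 313.88 → 314 rows.

Cast on 209 stitches and work 314 rows.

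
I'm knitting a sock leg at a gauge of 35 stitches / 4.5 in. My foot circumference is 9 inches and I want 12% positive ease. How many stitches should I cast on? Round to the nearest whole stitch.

CO 78 sts.

Finished = 9 × 1.12 = 10.08 in.
35 / 4.5 = 7.778 sts per inch.
10.08 × 7.778 = 78.40 sts.
→ 78 sts.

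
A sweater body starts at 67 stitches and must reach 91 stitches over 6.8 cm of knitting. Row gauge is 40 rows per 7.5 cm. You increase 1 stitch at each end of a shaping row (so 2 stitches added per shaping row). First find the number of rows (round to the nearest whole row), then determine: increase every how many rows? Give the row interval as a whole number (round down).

Increase every 3rd row.

Rows = 6.8 × 5.333 = 36.3 → 36 rows.
Stitches to add: 24 → 12 shaping rows (at 2 st each).
36 / 12 = 3.00 → every 3 rows.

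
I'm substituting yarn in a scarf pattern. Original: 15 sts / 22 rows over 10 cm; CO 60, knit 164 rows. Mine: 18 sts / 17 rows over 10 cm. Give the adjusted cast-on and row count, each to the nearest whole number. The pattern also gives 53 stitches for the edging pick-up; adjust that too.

Cast on 72 stitches; work 127 rows; edging pick-up 64 stitches.

Stitches: 60 × 18/15 = 72.00 → 72.
Rows: 164 × 17/22 = 126.73 → 127.
edging pick-up: 53 × 18/15 = 63.60 → 64.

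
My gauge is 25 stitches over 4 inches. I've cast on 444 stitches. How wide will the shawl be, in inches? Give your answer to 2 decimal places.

25 stitches / 4 inch = 6.25 stitches per inch.
444 / 6.25 = 71.040 inches.

71.04 inches.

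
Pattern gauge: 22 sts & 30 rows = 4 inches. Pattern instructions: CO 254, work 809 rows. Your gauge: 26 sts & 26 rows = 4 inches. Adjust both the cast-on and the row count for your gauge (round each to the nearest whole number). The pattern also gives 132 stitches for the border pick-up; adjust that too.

Stitches: 254 × 26/22 = 300.18 → 300.
Rows: 809 × 26/30 = 701.13 → 701.
border pick-up: 132 × 26/22 = 156.00 → 156.

Cast on 300 stitches; work 701 rows; border pick-up 156 stitches.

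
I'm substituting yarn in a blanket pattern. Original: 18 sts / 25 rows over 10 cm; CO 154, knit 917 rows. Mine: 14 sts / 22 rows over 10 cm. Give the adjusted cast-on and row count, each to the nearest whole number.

Cast on 120 stitches; work 807 rows.

Stitches: 154 × 14/18 = 119.78 → 120.
Rows: 917 × 22/25 = 806.96 → 807.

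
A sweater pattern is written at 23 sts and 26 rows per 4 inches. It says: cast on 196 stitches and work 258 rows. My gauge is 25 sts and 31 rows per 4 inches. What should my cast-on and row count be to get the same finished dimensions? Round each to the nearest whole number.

Stitches: 196 × 25/23 = 213.04 → 213.
Rows: 258 × 31/26 = 307.62 → 308.

Cast on 213 stitches; work 308 rows.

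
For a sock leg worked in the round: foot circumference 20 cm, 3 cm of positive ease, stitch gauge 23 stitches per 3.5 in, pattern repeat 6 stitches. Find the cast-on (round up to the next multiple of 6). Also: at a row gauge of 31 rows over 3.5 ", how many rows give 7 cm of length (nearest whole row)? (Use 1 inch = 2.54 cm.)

Finished = 20 + 3 = 23 cm.
23 cm × 1/2.54 = 9.06 inches.
23/3.5 = 6.571 sts per in; 9.06 × 6.571 = 59.51 sts.
Next multiple of 6 → 60.
7 cm = 2.76 inches; × 8.857 = 24.41 → 24 rows.

Cast on 60 stitches; work 24 rows.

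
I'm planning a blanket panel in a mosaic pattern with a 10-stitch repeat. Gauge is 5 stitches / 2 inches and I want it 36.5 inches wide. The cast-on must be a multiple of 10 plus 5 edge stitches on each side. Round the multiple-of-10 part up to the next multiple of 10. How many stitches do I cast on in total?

100 stitches.

5 / 2 = 2.5 sts per inch.
36.5 × 2.5 = 91.25 sts.
Less 10 edge sts → 81.25 for the repeat.
Next multiple of 10: 90.
Add back 10 edge sts → 100.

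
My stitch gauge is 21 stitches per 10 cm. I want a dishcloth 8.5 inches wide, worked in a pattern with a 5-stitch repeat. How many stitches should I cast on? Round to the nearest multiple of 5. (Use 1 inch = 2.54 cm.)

8.5 in = 8.5 × 2.54 = 21.59 cm.
21 / 10 = 2.1 sts/cm.
21.59 × 2.1 = 45.34 sts.
→ 45.

45 stitches.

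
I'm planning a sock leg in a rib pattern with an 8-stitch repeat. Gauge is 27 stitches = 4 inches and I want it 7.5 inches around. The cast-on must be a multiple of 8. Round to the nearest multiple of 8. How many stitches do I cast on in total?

27 / 4 = 6.75 sts per inch.
7.5 × 6.75 = 50.62 sts.
Nearest multiple of 8: 48.

Cast on 48 stitches.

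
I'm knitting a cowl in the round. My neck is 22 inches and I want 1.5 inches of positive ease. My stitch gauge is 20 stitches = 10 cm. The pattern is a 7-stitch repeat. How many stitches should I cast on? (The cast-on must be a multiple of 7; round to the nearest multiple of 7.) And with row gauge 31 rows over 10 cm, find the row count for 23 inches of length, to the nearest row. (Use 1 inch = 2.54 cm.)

Cast on 119 stitches; work 181 rows.

Finished = 22 + 1.5 = 23.5 inches.
23.5 inches × 2.54 = 59.69 cm.
20/10 = 2 sts per cm; 59.69 × 2 = 119.38 sts.
Nearest multiple of 7 → 119.
23 inches = 58.42 cm; × 3.1 = 181.10 → 181 rows.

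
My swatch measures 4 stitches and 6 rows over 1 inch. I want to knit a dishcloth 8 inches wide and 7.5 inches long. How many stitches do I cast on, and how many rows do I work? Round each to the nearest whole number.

Cast on 32 stitches and work 45 rows.

Stitch gauge = 4/1 = 4 sts/in; 8 × 4 = 32.00 → 32 sts.
Row gauge = 6/1 = 6 rows/in; 7.5 × 6 = 45.00 → 45 rows.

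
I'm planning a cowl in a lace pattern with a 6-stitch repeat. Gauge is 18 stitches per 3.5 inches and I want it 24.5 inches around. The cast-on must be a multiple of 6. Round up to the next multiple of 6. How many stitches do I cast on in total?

18 / 3.5 = 5.143 sts per inch.
24.5 × 5.143 = 126.00 sts.
Next multiple of 6: 126.

Cast on 126 stitches.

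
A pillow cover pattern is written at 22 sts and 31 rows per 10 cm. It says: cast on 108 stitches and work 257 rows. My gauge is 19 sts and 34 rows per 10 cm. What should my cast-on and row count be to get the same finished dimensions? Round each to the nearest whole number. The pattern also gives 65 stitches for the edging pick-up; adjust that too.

Cast on 93 stitches; work 282 rows; edging pick-up 56 stitches.

Stitches: 108 × 19/22 = 93.27 → 93.
Rows: 257 × 34/31 = 281.87 → 282.
edging pick-up: 65 × 19/22 = 56.14 → 56.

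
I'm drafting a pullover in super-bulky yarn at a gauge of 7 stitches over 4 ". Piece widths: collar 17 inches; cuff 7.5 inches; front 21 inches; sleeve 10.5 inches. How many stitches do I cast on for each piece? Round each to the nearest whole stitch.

collar 30; cuff 13; front 37; sleeve 18.

Rate = 7/4 = 1.75 sts per in.
collar: 17 × 1.75 = 29.75 → 30.
cuff: 7.5 × 1.75 = 13.12 → 13.
front: 21 × 1.75 = 36.75 → 37.
sleeve: 10.5 × 1.75 = 18.38 → 18.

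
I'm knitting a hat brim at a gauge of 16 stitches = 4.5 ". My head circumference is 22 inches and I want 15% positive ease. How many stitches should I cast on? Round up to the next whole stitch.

Finished = 22 × 1.15 = 25.30 in.
16 / 4.5 = 3.556 sts per inch.
25.30 × 3.556 = 89.96 sts.
→ 90 sts.

CO 90 sts.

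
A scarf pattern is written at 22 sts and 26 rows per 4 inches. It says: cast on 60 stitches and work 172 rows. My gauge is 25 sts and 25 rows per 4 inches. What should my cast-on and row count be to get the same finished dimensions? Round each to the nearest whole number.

Stitches: 60 × 25/22 = 68.18 → 68.
Rows: 172 × 25/26 = 165.38 → 165.

Cast on 68 stitches; work 165 rows.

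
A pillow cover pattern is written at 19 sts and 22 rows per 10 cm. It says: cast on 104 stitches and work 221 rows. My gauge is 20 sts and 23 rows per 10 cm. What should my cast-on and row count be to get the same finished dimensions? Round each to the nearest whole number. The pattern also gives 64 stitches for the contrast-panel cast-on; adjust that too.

Cast on 109 stitches; work 231 rows; contrast-panel cast-on 67 stitches.

Stitches: 104 × 20/19 = 109.47 → 109.
Rows: 221 × 23/22 = 231.05 → 231.
contrast-panel cast-on: 64 × 20/19 = 67.37 → 67.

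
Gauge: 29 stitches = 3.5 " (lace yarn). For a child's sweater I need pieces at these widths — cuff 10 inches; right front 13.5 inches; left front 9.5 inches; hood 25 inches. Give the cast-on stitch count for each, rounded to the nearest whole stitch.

cuff 83; right front 112; left front 79; hood 207.

Rate = 29/3.5 = 8.286 sts per in.
cuff: 10 × 8.286 = 82.86 → 83.
right front: 13.5 × 8.286 = 111.86 → 112.
left front: 9.5 × 8.286 = 78.71 → 79.
hood: 25 × 8.286 = 207.14 → 207.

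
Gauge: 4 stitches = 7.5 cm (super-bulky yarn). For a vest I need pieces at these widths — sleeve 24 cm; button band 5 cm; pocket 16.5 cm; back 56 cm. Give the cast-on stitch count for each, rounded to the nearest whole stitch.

sleeve 13; button band 3; pocket 9; back 30.

Rate = 4/7.5 = 0.533 sts per cm.
sleeve: 24 × 0.533 = 12.80 → 13.
button band: 5 × 0.533 = 2.67 → 3.
pocket: 16.5 × 0.533 = 8.80 → 9.
back: 56 × 0.533 = 29.87 → 30.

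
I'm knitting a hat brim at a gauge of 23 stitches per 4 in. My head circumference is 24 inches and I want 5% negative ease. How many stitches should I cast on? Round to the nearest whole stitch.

Cast on 131 stitches.

Finished = 24 × 0.95 = 22.80 in.
23 / 4 = 5.75 sts per inch.
22.80 × 5.75 = 131.10 sts.
→ 131 sts.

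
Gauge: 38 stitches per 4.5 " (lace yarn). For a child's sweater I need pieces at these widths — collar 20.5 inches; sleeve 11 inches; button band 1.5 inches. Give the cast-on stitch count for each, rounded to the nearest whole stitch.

Rate = 38/4.5 = 8.444 sts per in.
collar: 20.5 × 8.444 = 173.11 → 173.
sleeve: 11 × 8.444 = 92.89 → 93.
button band: 1.5 × 8.444 = 12.67 → 13.

collar 173; sleeve 93; button band 13.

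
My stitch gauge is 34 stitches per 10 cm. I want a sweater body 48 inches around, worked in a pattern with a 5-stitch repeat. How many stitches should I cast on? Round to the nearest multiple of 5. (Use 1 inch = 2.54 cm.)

48 in = 48 × 2.54 = 121.92 cm.
34 / 10 = 3.4 sts/cm.
121.92 × 3.4 = 414.53 sts.
→ 415.

415 stitches.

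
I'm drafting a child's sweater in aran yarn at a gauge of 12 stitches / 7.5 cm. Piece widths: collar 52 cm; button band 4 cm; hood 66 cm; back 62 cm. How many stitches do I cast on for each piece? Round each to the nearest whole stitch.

Rate = 12/7.5 = 1.6 sts per cm.
collar: 52 × 1.6 = 83.20 → 83.
button band: 4 × 1.6 = 6.40 → 6.
hood: 66 × 1.6 = 105.60 → 106.
back: 62 × 1.6 = 99.20 → 99.

collar 83; button band 6; hood 106; back 99.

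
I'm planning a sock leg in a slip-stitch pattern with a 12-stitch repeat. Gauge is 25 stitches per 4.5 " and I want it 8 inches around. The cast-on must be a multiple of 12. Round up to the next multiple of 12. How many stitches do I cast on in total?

25 / 4.5 = 5.556 sts per inch.
8 × 5.556 = 44.44 sts.
Next multiple of 12: 48.

CO 48 sts.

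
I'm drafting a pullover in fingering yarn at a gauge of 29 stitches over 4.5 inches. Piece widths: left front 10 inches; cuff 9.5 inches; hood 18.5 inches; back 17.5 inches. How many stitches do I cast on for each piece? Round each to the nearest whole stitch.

Rate = 29/4.5 = 6.444 sts per in.
left front: 10 × 6.444 = 64.44 → 64.
cuff: 9.5 × 6.444 = 61.22 → 61.
hood: 18.5 × 6.444 = 119.22 → 119.
back: 17.5 × 6.444 = 112.78 → 113.

left front 64; cuff 61; hood 119; back 113.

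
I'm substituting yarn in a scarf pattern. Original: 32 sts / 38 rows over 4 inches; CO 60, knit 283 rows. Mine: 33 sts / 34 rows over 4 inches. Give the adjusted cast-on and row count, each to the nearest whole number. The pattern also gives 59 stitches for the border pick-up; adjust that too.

Stitches: 60 × 33/32 = 61.88 → 62.
Rows: 283 × 34/38 = 253.21 → 253.
border pick-up: 59 × 33/32 = 60.84 → 61.

Cast on 62 stitches; work 253 rows; border pick-up 61 stitches.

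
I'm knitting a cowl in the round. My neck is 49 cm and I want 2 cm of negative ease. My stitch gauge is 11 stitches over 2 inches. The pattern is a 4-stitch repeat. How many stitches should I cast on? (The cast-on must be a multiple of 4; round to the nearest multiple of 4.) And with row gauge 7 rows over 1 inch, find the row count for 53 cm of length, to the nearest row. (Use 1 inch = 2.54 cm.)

Cast on 100 stitches; work 146 rows.

Finished = 49 − 2 = 47 cm.
47 cm × 1/2.54 = 18.50 inches.
11/2 = 5.5 sts per in; 18.50 × 5.5 = 101.77 sts.
Nearest multiple of 4 → 100.
53 cm = 20.87 inches; × 7 = 146.06 → 146 rows.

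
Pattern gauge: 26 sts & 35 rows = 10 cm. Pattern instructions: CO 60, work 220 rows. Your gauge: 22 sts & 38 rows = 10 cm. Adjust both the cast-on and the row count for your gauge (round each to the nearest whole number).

Cast on 51 stitches; work 239 rows.

Stitches: 60 × 22/26 = 50.77 → 51.
Rows: 220 × 38/35 = 238.86 → 239.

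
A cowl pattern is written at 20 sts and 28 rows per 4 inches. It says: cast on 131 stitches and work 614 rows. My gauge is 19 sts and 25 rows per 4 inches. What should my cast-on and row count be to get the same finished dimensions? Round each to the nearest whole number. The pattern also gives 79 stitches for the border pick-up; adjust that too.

Stitches: 131 × 19/20 = 124.45 → 124.
Rows: 614 × 25/28 = 548.21 → 548.
border pick-up: 79 × 19/20 = 75.05 → 75.

Cast on 124 stitches; work 548 rows; border pick-up 75 stitches.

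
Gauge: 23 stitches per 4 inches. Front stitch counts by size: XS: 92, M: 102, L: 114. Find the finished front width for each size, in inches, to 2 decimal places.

23/4 = 5.75 sts per in.
XS: 92 / 5.75 = 16.000 → 16.00 in.
M: 102 / 5.75 = 17.739 → 17.74 in.
L: 114 / 5.75 = 19.826 → 19.83 in.

XS 16.00 inches; M 17.74 inches; L 19.83 inches.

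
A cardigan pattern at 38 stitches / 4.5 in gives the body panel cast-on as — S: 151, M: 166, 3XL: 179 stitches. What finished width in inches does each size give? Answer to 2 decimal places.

38/4.5 = 8.444 sts per in.
S: 151 / 8.444 = 17.882 → 17.88 in.
M: 166 / 8.444 = 19.658 → 19.66 in.
3XL: 179 / 8.444 = 21.197 → 21.20 in.

S 17.88 inches; M 19.66 inches; 3XL 21.20 inches.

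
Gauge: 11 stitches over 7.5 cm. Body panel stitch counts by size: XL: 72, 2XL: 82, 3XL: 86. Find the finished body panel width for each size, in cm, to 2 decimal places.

XL 49.09 cm; 2XL 55.91 cm; 3XL 58.64 cm.

11/7.5 = 1.467 sts per cm.
XL: 72 / 1.467 = 49.091 → 49.09 cm.
2XL: 82 / 1.467 = 55.909 → 55.91 cm.
3XL: 86 / 1.467 = 58.636 → 58.64 cm.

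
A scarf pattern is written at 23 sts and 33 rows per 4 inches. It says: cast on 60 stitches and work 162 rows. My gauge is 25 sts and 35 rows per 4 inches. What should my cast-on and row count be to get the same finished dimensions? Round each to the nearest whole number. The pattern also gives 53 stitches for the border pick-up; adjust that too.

Stitches: 60 × 25/23 = 65.22 → 65.
Rows: 162 × 35/33 = 171.82 → 172.
border pick-up: 53 × 25/23 = 57.61 → 58.

Cast on 65 stitches; work 172 rows; border pick-up 58 stitches.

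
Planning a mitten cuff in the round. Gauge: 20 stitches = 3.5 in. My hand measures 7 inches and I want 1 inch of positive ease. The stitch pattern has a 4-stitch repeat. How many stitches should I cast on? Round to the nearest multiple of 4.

CO 44 sts.

Finished = 7 + 1 = 8 inches.
20 / 3.5 = 5.714 sts/in.
8 × 5.714 = 45.71 sts.
Nearest multiple of 4: 44.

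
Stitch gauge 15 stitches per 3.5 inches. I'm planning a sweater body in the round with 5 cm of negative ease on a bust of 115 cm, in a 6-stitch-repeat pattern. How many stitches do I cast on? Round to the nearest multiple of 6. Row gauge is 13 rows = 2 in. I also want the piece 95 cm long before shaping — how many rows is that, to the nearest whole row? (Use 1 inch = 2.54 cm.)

Cast on 186 stitches; work 243 rows.

Finished = 115 − 5 = 110 cm.
110 cm × 1/2.54 = 43.31 inches.
15/3.5 = 4.286 sts per in; 43.31 × 4.286 = 185.60 sts.
Nearest multiple of 6 → 186.
95 cm = 37.40 inches; × 6.5 = 243.11 → 243 rows.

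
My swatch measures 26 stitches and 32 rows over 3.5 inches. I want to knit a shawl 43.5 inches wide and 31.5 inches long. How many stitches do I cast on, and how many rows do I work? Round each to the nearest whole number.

Cast on 323 stitches and work 288 rows.

Stitch gauge = 26/3.5 = 7.429 sts/in; 43.5 × 7.429 = 323.14 → 323 sts.
Row gauge = 32/3.5 = 9.143 rows/in; 31.5 × 9.143 = 288.00 → 288 rows.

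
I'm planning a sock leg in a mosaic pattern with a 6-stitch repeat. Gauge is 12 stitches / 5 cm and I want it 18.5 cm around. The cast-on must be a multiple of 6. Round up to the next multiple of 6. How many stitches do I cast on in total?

12 / 5 = 2.4 sts per cm.
18.5 × 2.4 = 44.40 sts.
Next multiple of 6: 48.

Cast on 48 stitches.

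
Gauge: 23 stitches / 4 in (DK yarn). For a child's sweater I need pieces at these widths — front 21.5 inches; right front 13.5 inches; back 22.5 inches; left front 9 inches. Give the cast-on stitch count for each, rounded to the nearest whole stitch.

front 124; right front 78; back 129; left front 52.

Rate = 23/4 = 5.75 sts per in.
front: 21.5 × 5.75 = 123.62 → 124.
right front: 13.5 × 5.75 = 77.62 → 78.
back: 22.5 × 5.75 = 129.38 → 129.
left front: 9 × 5.75 = 51.75 → 52.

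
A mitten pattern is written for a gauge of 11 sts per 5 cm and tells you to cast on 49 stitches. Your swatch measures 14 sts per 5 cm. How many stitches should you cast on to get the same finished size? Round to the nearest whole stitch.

Scale factor = 14 / 11 = 1.273.
49 × 14 / 11 = 62.36 sts.
→ 62 sts.

Cast on 62 stitches.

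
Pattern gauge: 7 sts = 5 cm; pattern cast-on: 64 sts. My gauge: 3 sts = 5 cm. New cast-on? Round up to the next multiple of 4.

Scale factor = 3 / 7 = 0.429.
64 × 3 / 7 = 27.43 sts.
→ 28 sts.

Cast on 28 stitches.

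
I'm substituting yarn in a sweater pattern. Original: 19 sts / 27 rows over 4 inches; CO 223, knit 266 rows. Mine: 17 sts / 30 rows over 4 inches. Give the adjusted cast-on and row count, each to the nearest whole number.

Cast on 200 stitches; work 296 rows.

Stitches: 223 × 17/19 = 199.53 → 200.
Rows: 266 × 30/27 = 295.56 → 296.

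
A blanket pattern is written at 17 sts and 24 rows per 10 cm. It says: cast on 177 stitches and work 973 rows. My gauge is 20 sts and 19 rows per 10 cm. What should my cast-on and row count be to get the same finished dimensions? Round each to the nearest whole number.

Stitches: 177 × 20/17 = 208.24 → 208.
Rows: 973 × 19/24 = 770.29 → 770.

Cast on 208 stitches; work 770 rows.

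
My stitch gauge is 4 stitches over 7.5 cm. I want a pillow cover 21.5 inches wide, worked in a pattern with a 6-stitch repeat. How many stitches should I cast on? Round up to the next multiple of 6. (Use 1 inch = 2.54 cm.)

CO 30 sts.

21.5 in = 21.5 × 2.54 = 54.61 cm.
4 / 7.5 = 0.533 sts/cm.
54.61 × 0.533 = 29.13 sts.
→ 30.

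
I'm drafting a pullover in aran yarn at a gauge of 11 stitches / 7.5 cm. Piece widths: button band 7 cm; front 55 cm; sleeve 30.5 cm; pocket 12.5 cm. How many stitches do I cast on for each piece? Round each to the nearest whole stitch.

Rate = 11/7.5 = 1.467 sts per cm.
button band: 7 × 1.467 = 10.27 → 10.
front: 55 × 1.467 = 80.67 → 81.
sleeve: 30.5 × 1.467 = 44.73 → 45.
pocket: 12.5 × 1.467 = 18.33 → 18.

button band 10; front 81; sleeve 45; pocket 18.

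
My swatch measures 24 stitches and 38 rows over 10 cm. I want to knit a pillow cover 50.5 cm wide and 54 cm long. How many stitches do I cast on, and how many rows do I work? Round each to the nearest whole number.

Cast on 121 stitches and work 205 rows.

Stitch gauge = 24/10 = 2.4 sts/cm; 50.5 × 2.4 = 121.20 → 121 sts.
Row gauge = 38/10 = 3.8 rows/cm; 54 × 3.8 = 205.20 → 205 rows.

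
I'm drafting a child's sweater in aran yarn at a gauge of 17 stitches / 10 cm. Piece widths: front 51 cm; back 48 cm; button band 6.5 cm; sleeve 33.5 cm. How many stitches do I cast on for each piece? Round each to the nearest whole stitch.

front 87; back 82; button band 11; sleeve 57.

Rate = 17/10 = 1.7 sts per cm.
front: 51 × 1.7 = 86.70 → 87.
back: 48 × 1.7 = 81.60 → 82.
button band: 6.5 × 1.7 = 11.05 → 11.
sleeve: 33.5 × 1.7 = 56.95 → 57.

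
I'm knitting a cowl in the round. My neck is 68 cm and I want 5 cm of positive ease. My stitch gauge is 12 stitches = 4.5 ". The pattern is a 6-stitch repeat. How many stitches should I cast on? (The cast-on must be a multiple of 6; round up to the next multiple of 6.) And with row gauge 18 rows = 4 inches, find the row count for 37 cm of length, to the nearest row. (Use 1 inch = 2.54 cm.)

Finished = 68 + 5 = 73 cm.
73 cm × 1/2.54 = 28.74 inches.
12/4.5 = 2.667 sts per in; 28.74 × 2.667 = 76.64 sts.
Next multiple of 6 → 78.
37 cm = 14.57 inches; × 4.5 = 65.55 → 66 rows.

Cast on 78 stitches; work 66 rows.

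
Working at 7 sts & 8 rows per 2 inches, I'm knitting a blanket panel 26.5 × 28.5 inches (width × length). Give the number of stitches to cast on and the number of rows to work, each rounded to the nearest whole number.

Stitch gauge = 7/2 = 3.5 sts/in; 26.5 × 3.5 = 92.75 → 93 sts.
Row gauge = 8/2 = 4 rows/in; 28.5 × 4 = 114.00 → 114 rows.

Cast on 93 stitches and work 114 rows.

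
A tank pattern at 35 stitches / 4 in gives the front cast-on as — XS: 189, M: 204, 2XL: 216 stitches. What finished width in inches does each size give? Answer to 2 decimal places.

XS 21.60 inches; M 23.31 inches; 2XL 24.69 inches.

35/4 = 8.75 sts per in.
XS: 189 / 8.75 = 21.600 → 21.60 in.
M: 204 / 8.75 = 23.314 → 23.31 in.
2XL: 216 / 8.75 = 24.686 → 24.69 in.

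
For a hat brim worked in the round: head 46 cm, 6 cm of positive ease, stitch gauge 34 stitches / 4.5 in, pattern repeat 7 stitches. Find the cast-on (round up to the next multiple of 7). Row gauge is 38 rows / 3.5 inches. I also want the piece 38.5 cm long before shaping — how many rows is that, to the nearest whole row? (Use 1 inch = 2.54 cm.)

Cast on 161 stitches; work 165 rows.

Finished = 46 + 6 = 52 cm.
52 cm × 1/2.54 = 20.47 inches.
34/4.5 = 7.556 sts per in; 20.47 × 7.556 = 154.68 sts.
Next multiple of 7 → 161.
38.5 cm = 15.16 inches; × 10.857 = 164.57 → 165 rows.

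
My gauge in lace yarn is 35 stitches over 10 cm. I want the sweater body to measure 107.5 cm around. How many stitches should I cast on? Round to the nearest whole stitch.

35 stitches / 10 cm = 3.5 stitches per cm.
107.5 × 3.5 = 376.25 stitches.
Round to nearest → 376.

CO 376 sts.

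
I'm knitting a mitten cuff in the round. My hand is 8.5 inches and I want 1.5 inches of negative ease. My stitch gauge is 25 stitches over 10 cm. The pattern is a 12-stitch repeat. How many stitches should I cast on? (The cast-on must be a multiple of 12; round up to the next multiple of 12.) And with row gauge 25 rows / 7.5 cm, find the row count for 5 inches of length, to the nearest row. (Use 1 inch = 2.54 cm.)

Finished = 8.5 − 1.5 = 7 inches.
7 inches × 2.54 = 17.78 cm.
25/10 = 2.5 sts per cm; 17.78 × 2.5 = 44.45 sts.
Next multiple of 12 → 48.
5 inches = 12.70 cm; × 3.333 = 42.33 → 42 rows.

Cast on 48 stitches; work 42 rows.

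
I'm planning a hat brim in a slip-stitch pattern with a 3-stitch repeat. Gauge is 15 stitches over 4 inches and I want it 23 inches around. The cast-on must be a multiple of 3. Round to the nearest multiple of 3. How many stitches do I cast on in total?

87 stitches.

15 / 4 = 3.75 sts per inch.
23 × 3.75 = 86.25 sts.
Nearest multiple of 3: 87.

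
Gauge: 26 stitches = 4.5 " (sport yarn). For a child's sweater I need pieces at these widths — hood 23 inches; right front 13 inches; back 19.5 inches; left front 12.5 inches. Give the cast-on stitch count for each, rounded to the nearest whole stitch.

Rate = 26/4.5 = 5.778 sts per in.
hood: 23 × 5.778 = 132.89 → 133.
right front: 13 × 5.778 = 75.11 → 75.
back: 19.5 × 5.778 = 112.67 → 113.
left front: 12.5 × 5.778 = 72.22 → 72.

hood 133; right front 75; back 113; left front 72.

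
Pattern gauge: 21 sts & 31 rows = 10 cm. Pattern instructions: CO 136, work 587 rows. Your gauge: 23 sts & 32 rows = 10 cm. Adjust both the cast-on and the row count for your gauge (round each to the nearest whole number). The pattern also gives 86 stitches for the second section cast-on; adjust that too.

Stitches: 136 × 23/21 = 148.95 → 149.
Rows: 587 × 32/31 = 605.94 → 606.
second section cast-on: 86 × 23/21 = 94.19 → 94.

Cast on 149 stitches; work 606 rows; second section cast-on 94 stitches.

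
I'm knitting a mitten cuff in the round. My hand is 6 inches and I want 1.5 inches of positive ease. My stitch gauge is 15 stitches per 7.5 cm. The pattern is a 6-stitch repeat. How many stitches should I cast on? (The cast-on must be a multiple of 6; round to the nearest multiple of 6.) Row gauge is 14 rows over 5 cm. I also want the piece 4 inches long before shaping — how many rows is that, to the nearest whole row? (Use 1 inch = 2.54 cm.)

Finished = 6 + 1.5 = 7.5 inches.
7.5 inches × 2.54 = 19.05 cm.
15/7.5 = 2 sts per cm; 19.05 × 2 = 38.10 sts.
Nearest multiple of 6 → 36.
4 inches = 10.16 cm; × 2.8 = 28.45 → 28 rows.

Cast on 36 stitches; work 28 rows.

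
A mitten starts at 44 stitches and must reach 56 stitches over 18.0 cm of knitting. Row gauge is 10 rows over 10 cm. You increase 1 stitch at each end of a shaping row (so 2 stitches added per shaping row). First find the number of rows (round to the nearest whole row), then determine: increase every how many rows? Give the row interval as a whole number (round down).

Increase every 3rd row.

Rows = 18.0 × 1 = 18.0 → 18 rows.
Stitches to add: 12 → 6 shaping rows (at 2 st each).
18 / 6 = 3.00 → every 3 rows.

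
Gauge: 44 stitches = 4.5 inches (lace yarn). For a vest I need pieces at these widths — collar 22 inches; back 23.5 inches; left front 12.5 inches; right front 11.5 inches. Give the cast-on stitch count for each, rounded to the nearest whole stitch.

Rate = 44/4.5 = 9.778 sts per in.
collar: 22 × 9.778 = 215.11 → 215.
back: 23.5 × 9.778 = 229.78 → 230.
left front: 12.5 × 9.778 = 122.22 → 122.
right front: 11.5 × 9.778 = 112.44 → 112.

collar 215; back 230; left front 122; right front 112.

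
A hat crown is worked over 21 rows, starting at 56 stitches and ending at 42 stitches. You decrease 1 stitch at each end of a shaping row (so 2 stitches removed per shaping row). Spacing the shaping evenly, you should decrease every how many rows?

Stitches to remove: |42 − 56| = 14.
Shaping rows needed: 14 / 2 = 7.
21 rows / 7 = every 3 rows.

Decrease every 3rd row.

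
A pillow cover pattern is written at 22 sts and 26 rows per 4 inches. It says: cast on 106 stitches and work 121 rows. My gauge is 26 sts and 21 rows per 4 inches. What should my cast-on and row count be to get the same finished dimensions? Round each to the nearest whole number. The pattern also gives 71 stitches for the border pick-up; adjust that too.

Cast on 125 stitches; work 98 rows; border pick-up 84 stitches.

Stitches: 106 × 26/22 = 125.27 → 125.
Rows: 121 × 21/26 = 97.73 → 98.
border pick-up: 71 × 26/22 = 83.91 → 84.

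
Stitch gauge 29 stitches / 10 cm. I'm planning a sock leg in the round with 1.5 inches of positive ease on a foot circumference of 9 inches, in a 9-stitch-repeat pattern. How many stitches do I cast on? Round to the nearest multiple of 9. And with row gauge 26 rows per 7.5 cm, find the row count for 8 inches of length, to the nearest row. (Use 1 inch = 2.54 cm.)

Cast on 81 stitches; work 70 rows.

Finished = 9 + 1.5 = 10.5 inches.
10.5 inches × 2.54 = 26.67 cm.
29/10 = 2.9 sts per cm; 26.67 × 2.9 = 77.34 sts.
Nearest multiple of 9 → 81.
8 inches = 20.32 cm; × 3.467 = 70.44 → 70 rows.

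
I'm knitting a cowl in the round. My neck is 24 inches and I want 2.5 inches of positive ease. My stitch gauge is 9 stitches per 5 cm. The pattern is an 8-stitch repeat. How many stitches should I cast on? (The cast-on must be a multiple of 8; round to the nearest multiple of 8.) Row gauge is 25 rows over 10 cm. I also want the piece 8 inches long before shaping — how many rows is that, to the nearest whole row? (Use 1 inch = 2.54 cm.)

Cast on 120 stitches; work 51 rows.

Finished = 24 + 2.5 = 26.5 inches.
26.5 inches × 2.54 = 67.31 cm.
9/5 = 1.8 sts per cm; 67.31 × 1.8 = 121.16 sts.
Nearest multiple of 8 → 120.
8 inches = 20.32 cm; × 2.5 = 50.80 → 51 rows.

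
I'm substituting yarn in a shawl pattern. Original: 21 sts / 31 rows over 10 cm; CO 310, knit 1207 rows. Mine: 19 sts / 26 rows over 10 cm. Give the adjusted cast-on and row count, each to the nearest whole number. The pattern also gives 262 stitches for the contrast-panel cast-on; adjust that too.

Stitches: 310 × 19/21 = 280.48 → 280.
Rows: 1207 × 26/31 = 1012.32 → 1012.
contrast-panel cast-on: 262 × 19/21 = 237.05 → 237.

Cast on 280 stitches; work 1012 rows; contrast-panel cast-on 237 stitches.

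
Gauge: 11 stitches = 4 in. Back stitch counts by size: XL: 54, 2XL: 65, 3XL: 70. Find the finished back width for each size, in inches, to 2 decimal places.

11/4 = 2.75 sts per in.
XL: 54 / 2.75 = 19.636 → 19.64 in.
2XL: 65 / 2.75 = 23.636 → 23.64 in.
3XL: 70 / 2.75 = 25.455 → 25.45 in.

XL 19.64 inches; 2XL 23.64 inches; 3XL 25.45 inches.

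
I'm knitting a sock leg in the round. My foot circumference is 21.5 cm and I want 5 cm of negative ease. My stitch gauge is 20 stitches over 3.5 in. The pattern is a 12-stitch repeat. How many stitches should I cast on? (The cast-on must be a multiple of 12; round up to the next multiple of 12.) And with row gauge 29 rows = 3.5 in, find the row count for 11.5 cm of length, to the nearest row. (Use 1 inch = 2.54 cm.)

Finished = 21.5 − 5 = 16.5 cm.
16.5 cm × 1/2.54 = 6.50 inches.
20/3.5 = 5.714 sts per in; 6.50 × 5.714 = 37.12 sts.
Next multiple of 12 → 48.
11.5 cm = 4.53 inches; × 8.286 = 37.51 → 38 rows.

Cast on 48 stitches; work 38 rows.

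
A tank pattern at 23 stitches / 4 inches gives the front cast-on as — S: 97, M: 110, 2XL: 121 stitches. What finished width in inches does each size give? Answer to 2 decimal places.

S 16.87 inches; M 19.13 inches; 2XL 21.04 inches.

23/4 = 5.75 sts per in.
S: 97 / 5.75 = 16.870 → 16.87 in.
M: 110 / 5.75 = 19.130 → 19.13 in.
2XL: 121 / 5.75 = 21.043 → 21.04 in.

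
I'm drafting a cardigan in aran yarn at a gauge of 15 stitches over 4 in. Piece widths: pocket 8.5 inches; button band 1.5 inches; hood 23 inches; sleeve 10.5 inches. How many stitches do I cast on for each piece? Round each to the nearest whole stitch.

Rate = 15/4 = 3.75 sts per in.
pocket: 8.5 × 3.75 = 31.88 → 32.
button band: 1.5 × 3.75 = 5.62 → 6.
hood: 23 × 3.75 = 86.25 → 86.
sleeve: 10.5 × 3.75 = 39.38 → 39.

pocket 32; button band 6; hood 86; sleeve 39.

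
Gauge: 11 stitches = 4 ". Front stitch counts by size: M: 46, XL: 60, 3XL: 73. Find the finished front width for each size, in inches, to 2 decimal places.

11/4 = 2.75 sts per in.
M: 46 / 2.75 = 16.727 → 16.73 in.
XL: 60 / 2.75 = 21.818 → 21.82 in.
3XL: 73 / 2.75 = 26.545 → 26.55 in.

M 16.73 inches; XL 21.82 inches; 3XL 26.55 inches.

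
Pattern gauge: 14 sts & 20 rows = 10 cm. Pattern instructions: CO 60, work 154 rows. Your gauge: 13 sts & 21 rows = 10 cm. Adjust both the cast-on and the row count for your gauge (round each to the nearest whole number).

Cast on 56 stitches; work 162 rows.

Stitches: 60 × 13/14 = 55.71 → 56.
Rows: 154 × 21/20 = 161.70 → 162.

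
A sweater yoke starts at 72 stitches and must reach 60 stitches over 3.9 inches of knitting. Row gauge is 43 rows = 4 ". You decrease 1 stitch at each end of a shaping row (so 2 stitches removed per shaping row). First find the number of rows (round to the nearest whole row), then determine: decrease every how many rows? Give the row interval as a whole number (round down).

Decrease every 7th row.

Rows = 3.9 × 10.75 = 41.9 → 42 rows.
Stitches to remove: 12 → 6 shaping rows (at 2 st each).
42 / 6 = 7.00 → every 7 rows.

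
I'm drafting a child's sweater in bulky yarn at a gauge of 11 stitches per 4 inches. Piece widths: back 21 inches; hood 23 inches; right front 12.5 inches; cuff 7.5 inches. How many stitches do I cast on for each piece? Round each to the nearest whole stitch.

Rate = 11/4 = 2.75 sts per in.
back: 21 × 2.75 = 57.75 → 58.
hood: 23 × 2.75 = 63.25 → 63.
right front: 12.5 × 2.75 = 34.38 → 34.
cuff: 7.5 × 2.75 = 20.62 → 21.

back 58; hood 63; right front 34; cuff 21.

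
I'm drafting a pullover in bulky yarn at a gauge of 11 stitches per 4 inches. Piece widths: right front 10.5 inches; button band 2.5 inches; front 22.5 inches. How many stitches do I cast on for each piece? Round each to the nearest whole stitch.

right front 29; button band 7; front 62.

Rate = 11/4 = 2.75 sts per in.
right front: 10.5 × 2.75 = 28.88 → 29.
button band: 2.5 × 2.75 = 6.88 → 7.
front: 22.5 × 2.75 = 61.88 → 62.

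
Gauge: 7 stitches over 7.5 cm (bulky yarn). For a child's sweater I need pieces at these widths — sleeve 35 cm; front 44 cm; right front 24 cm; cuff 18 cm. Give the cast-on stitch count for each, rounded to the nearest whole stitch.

sleeve 33; front 41; right front 22; cuff 17.

Rate = 7/7.5 = 0.933 sts per cm.
sleeve: 35 × 0.933 = 32.67 → 33.
front: 44 × 0.933 = 41.07 → 41.
right front: 24 × 0.933 = 22.40 → 22.
cuff: 18 × 0.933 = 16.80 → 17.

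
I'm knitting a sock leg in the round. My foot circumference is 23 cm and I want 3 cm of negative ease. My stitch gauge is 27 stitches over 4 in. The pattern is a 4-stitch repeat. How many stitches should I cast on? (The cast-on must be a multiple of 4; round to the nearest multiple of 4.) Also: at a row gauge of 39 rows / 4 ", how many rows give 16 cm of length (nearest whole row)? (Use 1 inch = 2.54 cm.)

Finished = 23 − 3 = 20 cm.
20 cm × 1/2.54 = 7.87 inches.
27/4 = 6.75 sts per in; 7.87 × 6.75 = 53.15 sts.
Nearest multiple of 4 → 52.
16 cm = 6.30 inches; × 9.75 = 61.42 → 61 rows.

Cast on 52 stitches; work 61 rows.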